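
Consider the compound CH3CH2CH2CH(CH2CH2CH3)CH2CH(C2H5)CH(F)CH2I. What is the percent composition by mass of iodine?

Element totals:
  C: 13
  H: 26
  F: 1
  I: 1
Molecular formula: C13H26FI.
Molar mass = 328.253 g/mol.
Mass from I: 1 × 126.904 = 126.904 g/mol.
%I = 126.904 / 328.253 × 100 = 38.66%.

38.66%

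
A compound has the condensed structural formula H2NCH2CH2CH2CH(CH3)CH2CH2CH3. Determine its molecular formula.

C8H19N

Atom tally by fragment:
  H2NCH2 → C:1 H:4 N:1
  CH2 → C:1 H:2
  CH2 → C:1 H:2
  CH(CH3) → C:2 H:4
  CH2 → C:1 H:2
  CH2 → C:1 H:2
  CH3 → C:1 H:3
Element totals:
  C: 8
  H: 19
  N: 1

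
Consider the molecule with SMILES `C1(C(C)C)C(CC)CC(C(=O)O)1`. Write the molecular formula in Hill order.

C10H18O2

Atom tally by fragment:
  cyclobutane ring core → C:4 H:8
  (− 3 ring H displaced by substituents)
  + CH(CH3)2 → C:3 H:7
  + C2H5 → C:2 H:5
  + COOH → C:1 H:1 O:2
Element totals:
  C: 10
  H: 18
  O: 2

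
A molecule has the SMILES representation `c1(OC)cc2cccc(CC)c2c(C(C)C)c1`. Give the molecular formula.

C16H20O

Atom tally by fragment:
  naphthalene ring system core → C:10 H:8
  (− 3 ring H displaced by substituents)
  + OCH3 → C:1 H:3 O:1
  + C2H5 → C:2 H:5
  + CH(CH3)2 → C:3 H:7
Element totals:
  C: 16
  H: 20
  O: 1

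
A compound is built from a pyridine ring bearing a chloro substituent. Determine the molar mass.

Atom tally by fragment:
  pyridine ring core → C:5 H:5 N:1
  (− 1 ring H displaced by substituents)
  + Cl → Cl:1
Element totals:
  C: 5
  H: 4
  Cl: 1
  N: 1
Molecular formula: C5H4ClN.
  M = 5(12.011) + 4(1.008) + 35.45 + 14.007
    = 60.055 + 4.032 + 35.450 + 14.007 = 113.544

113.54 g/mol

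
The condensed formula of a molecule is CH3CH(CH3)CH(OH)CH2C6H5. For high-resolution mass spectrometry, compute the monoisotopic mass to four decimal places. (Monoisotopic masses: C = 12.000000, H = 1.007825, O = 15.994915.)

164.1201

Atom tally by fragment:
  CH3 → C:1 H:3
  CH(CH3) → C:2 H:4
  CH(OH) → C:1 H:2 O:1
  CH2C6H5 → C:7 H:7
Element totals:
  C: 11
  H: 16
  O: 1
Molecular formula: C11H16O.
  M = 11(12.0) + 16(1.007825) + 15.994915
    = 132.000000 + 16.125200 + 15.994915 = 164.120115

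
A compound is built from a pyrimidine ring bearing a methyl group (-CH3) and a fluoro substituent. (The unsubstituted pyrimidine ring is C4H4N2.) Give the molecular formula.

Atom tally by fragment:
  pyrimidine ring core → C:4 H:4 N:2
  (− 2 ring H displaced by substituents)
  + CH3 → C:1 H:3
  + F → F:1
Element totals:
  C: 5
  H: 5
  F: 1
  N: 2

C5H5FN2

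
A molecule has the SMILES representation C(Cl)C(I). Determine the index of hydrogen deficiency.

0

Atom tally by fragment:
  ClCH2 → C:1 H:2 Cl:1
  CH2I → C:1 H:2 I:1
Element totals:
  C: 2
  H: 4
  Cl: 1
  I: 1
Molecular formula: C2H4ClI.
DoU = (2C + 2 + N − H − X) / 2 = (2·2 + 2 + 0 − 4 − 2) / 2 = 0.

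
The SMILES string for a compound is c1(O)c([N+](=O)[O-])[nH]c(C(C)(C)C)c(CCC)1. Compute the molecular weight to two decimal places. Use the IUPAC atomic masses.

Atom tally by fragment:
  pyrrole ring core → C:4 H:5 N:1
  (− 4 ring H displaced by substituents)
  + OH → O:1 H:1
  + NO2 → N:1 O:2
  + C(CH3)3 → C:4 H:9
  + CH2CH2CH3 → C:3 H:7
Element totals:
  C: 11
  H: 18
  N: 2
  O: 3
Molecular formula: C11H18N2O3.
  M = 11(12.011) + 18(1.008) + 2(14.007) + 3(15.999)
    = 132.121 + 18.144 + 28.014 + 47.997 = 226.276

226.28 g/mol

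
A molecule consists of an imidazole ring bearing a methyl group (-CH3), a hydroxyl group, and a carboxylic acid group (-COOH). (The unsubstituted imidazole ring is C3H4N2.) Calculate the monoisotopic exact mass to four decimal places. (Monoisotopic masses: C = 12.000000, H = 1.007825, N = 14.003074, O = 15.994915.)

142.0378

Atom tally by fragment:
  imidazole ring core → C:3 H:4 N:2
  (− 3 ring H displaced by substituents)
  + CH3 → C:1 H:3
  + OH → O:1 H:1
  + COOH → C:1 H:1 O:2
Element totals:
  C: 5
  H: 6
  N: 2
  O: 3
Molecular formula: C5H6N2O3.
  M = 5(12.0) + 6(1.007825) + 2(14.003074) + 3(15.994915)
    = 60.000000 + 6.046950 + 28.006148 + 47.984745 = 142.037843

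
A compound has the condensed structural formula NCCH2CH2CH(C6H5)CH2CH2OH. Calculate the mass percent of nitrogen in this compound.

Atom tally by fragment:
  NCCH2 → C:2 H:2 N:1
  CH2 → C:1 H:2
  CH(C6H5) → C:7 H:6
  CH2CH2OH → C:2 H:5 O:1
Element totals:
  C: 12
  H: 15
  N: 1
  O: 1
Molecular formula: C12H15NO.
Molar mass = 189.258 g/mol.
Mass from N: 1 × 14.007 = 14.007 g/mol.
%N = 14.007 / 189.258 × 100 = 7.40%.

7.40%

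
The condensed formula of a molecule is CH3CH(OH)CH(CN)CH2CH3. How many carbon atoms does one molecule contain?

Atom tally by fragment:
  CH3 → C:1 H:3
  CH(OH) → C:1 H:2 O:1
  CH(CN) → C:2 H:1 N:1
  CH2 → C:1 H:2
  CH3 → C:1 H:3
Element totals:
  C: 6
  H: 11
  N: 1
  O: 1

6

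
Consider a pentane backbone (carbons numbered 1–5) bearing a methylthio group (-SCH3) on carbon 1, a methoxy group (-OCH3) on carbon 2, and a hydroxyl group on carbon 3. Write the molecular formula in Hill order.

Atom tally by fragment:
  CH3SCH2 → C:2 H:5 S:1
  CH(OCH3) → C:2 H:4 O:1
  CH(OH) → C:1 H:2 O:1
  CH2 → C:1 H:2
  CH3 → C:1 H:3
Element totals:
  C: 7
  H: 16
  O: 2
  S: 1

C7H16O2S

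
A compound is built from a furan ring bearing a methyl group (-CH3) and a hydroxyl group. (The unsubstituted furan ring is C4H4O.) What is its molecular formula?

C5H6O2

Atom tally by fragment:
  furan ring core → C:4 H:4 O:1
  (− 2 ring H displaced by substituents)
  + CH3 → C:1 H:3
  + OH → O:1 H:1
Element totals:
  C: 5
  H: 6
  O: 2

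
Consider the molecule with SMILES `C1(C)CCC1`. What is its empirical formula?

CH2

Atom tally by fragment:
  cyclobutane ring core → C:4 H:8
  (− 1 ring H displaced by substituents)
  + CH3 → C:1 H:3
Element totals:
  C: 5
  H: 10
Molecular formula: C5H10.
gcd of subscripts = 5; dividing each by 5:
  C: 5/5 = 1
  H: 10/5 = 2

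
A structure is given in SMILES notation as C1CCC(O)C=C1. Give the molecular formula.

C6H10O

Atom tally by fragment:
  cyclohexene ring core → C:6 H:10
  (− 1 ring H displaced by substituents)
  + OH → O:1 H:1
Element totals:
  C: 6
  H: 10
  O: 1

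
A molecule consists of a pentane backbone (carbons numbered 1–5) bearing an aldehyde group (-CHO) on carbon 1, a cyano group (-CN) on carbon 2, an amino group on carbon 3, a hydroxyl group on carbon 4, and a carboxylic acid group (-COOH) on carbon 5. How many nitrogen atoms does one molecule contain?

2

Atom tally by fragment:
  OHCCH2 → C:2 H:3 O:1
  CH(CN) → C:2 H:1 N:1
  CH(NH2) → C:1 H:3 N:1
  CH(OH) → C:1 H:2 O:1
  CH2COOH → C:2 H:3 O:2
Element totals:
  C: 8
  H: 12
  N: 2
  O: 4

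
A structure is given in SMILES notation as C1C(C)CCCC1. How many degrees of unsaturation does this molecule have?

1

Atom tally by fragment:
  cyclohexane ring core → C:6 H:12
  (− 1 ring H displaced by substituents)
  + CH3 → C:1 H:3
Element totals:
  C: 7
  H: 14
Molecular formula: C7H14.
DoU = (2C + 2 + N − H − X) / 2 = (2·7 + 2 + 0 − 14 − 0) / 2 = 1.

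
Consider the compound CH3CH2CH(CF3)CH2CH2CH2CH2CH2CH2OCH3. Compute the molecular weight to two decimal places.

Atom tally by fragment:
  CH3 → C:1 H:3
  CH2 → C:1 H:2
  CH(CF3) → C:2 H:1 F:3
  CH2 → C:1 H:2
  CH2 → C:1 H:2
  CH2 → C:1 H:2
  CH2 → C:1 H:2
  CH2 → C:1 H:2
  CH2OCH3 → C:2 H:5 O:1
Element totals:
  C: 11
  H: 21
  F: 3
  O: 1
Molecular formula: C11H21F3O.
  M = 11(12.011) + 21(1.008) + 3(18.998) + 15.999
    = 132.121 + 21.168 + 56.994 + 15.999 = 226.282

226.28 g/mol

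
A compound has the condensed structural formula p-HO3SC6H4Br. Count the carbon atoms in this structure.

Atom tally by fragment:
  benzene ring core → C:6 H:6
  (− 2 ring H displaced by substituents)
  + SO3H → S:1 O:3 H:1
  + Br → Br:1
Element totals:
  C: 6
  H: 5
  Br: 1
  O: 3
  S: 1

6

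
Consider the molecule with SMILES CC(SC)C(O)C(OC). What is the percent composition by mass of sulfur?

Atom tally by fragment:
  CH3 → C:1 H:3
  CH(SCH3) → C:2 H:4 S:1
  CH(OH) → C:1 H:2 O:1
  CH2OCH3 → C:2 H:5 O:1
Element totals:
  C: 6
  H: 14
  O: 2
  S: 1
Molecular formula: C6H14O2S.
Molar mass = 150.236 g/mol.
Mass from S: 1 × 32.06 = 32.060 g/mol.
%S = 32.060 / 150.236 × 100 = 21.34%.

21.34%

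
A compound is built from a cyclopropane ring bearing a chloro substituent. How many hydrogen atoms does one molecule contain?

Atom tally by fragment:
  cyclopropane ring core → C:3 H:6
  (− 1 ring H displaced by substituents)
  + Cl → Cl:1
Element totals:
  C: 3
  H: 5
  Cl: 1

5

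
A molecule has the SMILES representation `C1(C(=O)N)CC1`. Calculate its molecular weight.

85.11 g/mol

Atom tally by fragment:
  cyclopropane ring core → C:3 H:6
  (− 1 ring H displaced by substituents)
  + CONH2 → C:1 H:2 O:1 N:1
Element totals:
  C: 4
  H: 7
  N: 1
  O: 1
Molecular formula: C4H7NO.
  M = 4(12.011) + 7(1.008) + 14.007 + 15.999
    = 48.044 + 7.056 + 14.007 + 15.999 = 85.106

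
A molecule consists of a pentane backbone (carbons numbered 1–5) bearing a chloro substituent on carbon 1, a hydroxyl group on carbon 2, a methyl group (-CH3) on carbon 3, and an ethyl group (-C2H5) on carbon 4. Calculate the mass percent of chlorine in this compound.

Atom tally by fragment:
  ClCH2 → C:1 H:2 Cl:1
  CH(OH) → C:1 H:2 O:1
  CH(CH3) → C:2 H:4
  CH(C2H5) → C:3 H:6
  CH3 → C:1 H:3
Element totals:
  C: 8
  H: 17
  Cl: 1
  O: 1
Molecular formula: C8H17ClO.
Molar mass = 164.673 g/mol.
Mass from Cl: 1 × 35.45 = 35.450 g/mol.
%Cl = 35.450 / 164.673 × 100 = 21.53%.

21.53%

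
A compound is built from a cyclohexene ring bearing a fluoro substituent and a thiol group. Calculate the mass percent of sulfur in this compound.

Atom tally by fragment:
  cyclohexene ring core → C:6 H:10
  (− 2 ring H displaced by substituents)
  + F → F:1
  + SH → S:1 H:1
Element totals:
  C: 6
  H: 9
  F: 1
  S: 1
Molecular formula: C6H9FS.
Molar mass = 132.196 g/mol.
Mass from S: 1 × 32.06 = 32.060 g/mol.
%S = 32.060 / 132.196 × 100 = 24.25%.

24.25%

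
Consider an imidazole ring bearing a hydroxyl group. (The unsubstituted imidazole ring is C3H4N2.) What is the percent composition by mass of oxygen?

19.03%

Atom tally by fragment:
  imidazole ring core → C:3 H:4 N:2
  (− 1 ring H displaced by substituents)
  + OH → O:1 H:1
Element totals:
  C: 3
  H: 4
  N: 2
  O: 1
Molecular formula: C3H4N2O.
Molar mass = 84.078 g/mol.
Mass from O: 1 × 15.999 = 15.999 g/mol.
%O = 15.999 / 84.078 × 100 = 19.03%.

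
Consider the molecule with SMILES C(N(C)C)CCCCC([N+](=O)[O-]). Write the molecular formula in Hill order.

Atom tally by fragment:
  (CH3)2NCH2 → C:3 H:8 N:1
  CH2 → C:1 H:2
  CH2 → C:1 H:2
  CH2 → C:1 H:2
  CH2 → C:1 H:2
  CH2NO2 → C:1 H:2 N:1 O:2
Element totals:
  C: 8
  H: 18
  N: 2
  O: 2

C8H18N2O2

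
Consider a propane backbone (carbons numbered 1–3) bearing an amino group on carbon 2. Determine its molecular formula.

C3H9N

Atom tally by fragment:
  CH3 → C:1 H:3
  CH(NH2) → C:1 H:3 N:1
  CH3 → C:1 H:3
Element totals:
  C: 3
  H: 9
  N: 1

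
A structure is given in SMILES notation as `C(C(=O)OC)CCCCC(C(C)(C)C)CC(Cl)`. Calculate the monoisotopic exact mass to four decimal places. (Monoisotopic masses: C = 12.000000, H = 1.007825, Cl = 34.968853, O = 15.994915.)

262.1700

Atom tally by fragment:
  CH3OOCCH2 → C:3 H:5 O:2
  CH2 → C:1 H:2
  CH2 → C:1 H:2
  CH2 → C:1 H:2
  CH2 → C:1 H:2
  CH(C(CH3)3) → C:5 H:10
  CH2 → C:1 H:2
  CH2Cl → C:1 H:2 Cl:1
Element totals:
  C: 14
  H: 27
  Cl: 1
  O: 2
Molecular formula: C14H27ClO2.
  M = 14(12.0) + 27(1.007825) + 34.968853 + 2(15.994915)
    = 168.000000 + 27.211275 + 34.968853 + 31.989830 = 262.169958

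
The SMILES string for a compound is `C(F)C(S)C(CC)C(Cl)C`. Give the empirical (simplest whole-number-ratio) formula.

Atom tally by fragment:
  FCH2 → C:1 H:2 F:1
  CH(SH) → C:1 H:2 S:1
  CH(C2H5) → C:3 H:6
  CH(Cl) → C:1 H:1 Cl:1
  CH3 → C:1 H:3
Element totals:
  C: 7
  H: 14
  Cl: 1
  F: 1
  S: 1
Molecular formula: C7H14ClFS.
gcd of subscripts (7, 1, 1, 14, 1) = 1, so the empirical formula equals the molecular formula.

C7H14ClFS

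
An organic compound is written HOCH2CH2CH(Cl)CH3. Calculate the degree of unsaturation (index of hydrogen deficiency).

Element totals:
  C: 4
  H: 9
  Cl: 1
  O: 1
Molecular formula: C4H9ClO.
DoU = (2C + 2 + N − H − X) / 2 = (2·4 + 2 + 0 − 9 − 1) / 2 = 0.

0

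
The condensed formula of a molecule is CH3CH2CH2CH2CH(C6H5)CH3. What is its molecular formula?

Atom tally by fragment:
  CH3 → C:1 H:3
  CH2 → C:1 H:2
  CH2 → C:1 H:2
  CH2 → C:1 H:2
  CH(C6H5) → C:7 H:6
  CH3 → C:1 H:3
Element totals:
  C: 12
  H: 18

C12H18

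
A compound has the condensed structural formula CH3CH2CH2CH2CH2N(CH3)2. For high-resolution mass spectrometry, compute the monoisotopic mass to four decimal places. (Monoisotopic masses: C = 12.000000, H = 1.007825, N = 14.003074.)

Element totals:
  C: 7
  H: 17
  N: 1
Molecular formula: C7H17N.
  M = 7(12.0) + 17(1.007825) + 14.003074
    = 84.000000 + 17.133025 + 14.003074 = 115.136099

115.1361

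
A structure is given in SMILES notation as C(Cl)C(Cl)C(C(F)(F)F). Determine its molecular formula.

Atom tally by fragment:
  ClCH2 → C:1 H:2 Cl:1
  CH(Cl) → C:1 H:1 Cl:1
  CH2CF3 → C:2 H:2 F:3
Element totals:
  C: 4
  H: 5
  Cl: 2
  F: 3

C4H5Cl2F3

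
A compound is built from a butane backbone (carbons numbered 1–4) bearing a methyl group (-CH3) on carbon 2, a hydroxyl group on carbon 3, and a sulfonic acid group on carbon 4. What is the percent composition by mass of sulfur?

Atom tally by fragment:
  CH3 → C:1 H:3
  CH(CH3) → C:2 H:4
  CH(OH) → C:1 H:2 O:1
  CH2SO3H → C:1 H:3 S:1 O:3
Element totals:
  C: 5
  H: 12
  O: 4
  S: 1
Molecular formula: C5H12O4S.
Molar mass = 168.207 g/mol.
Mass from S: 1 × 32.06 = 32.060 g/mol.
%S = 32.060 / 168.207 × 100 = 19.06%.

19.06%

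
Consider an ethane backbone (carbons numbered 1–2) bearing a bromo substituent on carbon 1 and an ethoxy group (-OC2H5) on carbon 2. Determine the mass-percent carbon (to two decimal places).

31.40%

Atom tally by fragment:
  BrCH2 → C:1 H:2 Br:1
  CH2OC2H5 → C:3 H:7 O:1
Element totals:
  C: 4
  H: 9
  Br: 1
  O: 1
Molecular formula: C4H9BrO.
Molar mass = 153.019 g/mol.
Mass from C: 4 × 12.011 = 48.044 g/mol.
%C = 48.044 / 153.019 × 100 = 31.40%.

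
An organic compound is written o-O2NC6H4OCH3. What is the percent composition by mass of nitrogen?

9.15%

Element totals:
  C: 7
  H: 7
  N: 1
  O: 3
Molecular formula: C7H7NO3.
Molar mass = 153.137 g/mol.
Mass from N: 1 × 14.007 = 14.007 g/mol.
%N = 14.007 / 153.137 × 100 = 9.15%.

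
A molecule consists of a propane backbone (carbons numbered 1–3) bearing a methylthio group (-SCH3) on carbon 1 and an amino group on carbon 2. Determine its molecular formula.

C4H11NS

Atom tally by fragment:
  CH3SCH2 → C:2 H:5 S:1
  CH(NH2) → C:1 H:3 N:1
  CH3 → C:1 H:3
Element totals:
  C: 4
  H: 11
  N: 1
  S: 1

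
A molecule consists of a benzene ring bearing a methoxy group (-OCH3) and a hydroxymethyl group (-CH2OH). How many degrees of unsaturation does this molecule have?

4

Atom tally by fragment:
  benzene ring core → C:6 H:6
  (− 2 ring H displaced by substituents)
  + OCH3 → C:1 H:3 O:1
  + CH2OH → C:1 H:3 O:1
Element totals:
  C: 8
  H: 10
  O: 2
Molecular formula: C8H10O2.
DoU = (2C + 2 + N − H − X) / 2 = (2·8 + 2 + 0 − 10 − 0) / 2 = 4.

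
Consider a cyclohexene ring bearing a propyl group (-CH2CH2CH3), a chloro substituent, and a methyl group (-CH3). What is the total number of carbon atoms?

Atom tally by fragment:
  cyclohexene ring core → C:6 H:10
  (− 3 ring H displaced by substituents)
  + CH2CH2CH3 → C:3 H:7
  + Cl → Cl:1
  + CH3 → C:1 H:3
Element totals:
  C: 10
  H: 17
  Cl: 1

10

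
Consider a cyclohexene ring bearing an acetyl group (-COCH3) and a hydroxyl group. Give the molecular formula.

Atom tally by fragment:
  cyclohexene ring core → C:6 H:10
  (− 2 ring H displaced by substituents)
  + COCH3 → C:2 H:3 O:1
  + OH → O:1 H:1
Element totals:
  C: 8
  H: 12
  O: 2

C8H12O2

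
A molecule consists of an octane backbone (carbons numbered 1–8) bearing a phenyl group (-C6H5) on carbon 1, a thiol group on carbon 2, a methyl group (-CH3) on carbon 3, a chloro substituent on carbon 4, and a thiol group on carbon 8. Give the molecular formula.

Atom tally by fragment:
  C6H5CH2 → C:7 H:7
  CH(SH) → C:1 H:2 S:1
  CH(CH3) → C:2 H:4
  CH(Cl) → C:1 H:1 Cl:1
  CH2 → C:1 H:2
  CH2 → C:1 H:2
  CH2 → C:1 H:2
  CH2SH → C:1 H:3 S:1
Element totals:
  C: 15
  H: 23
  Cl: 1
  S: 2

C15H23ClS2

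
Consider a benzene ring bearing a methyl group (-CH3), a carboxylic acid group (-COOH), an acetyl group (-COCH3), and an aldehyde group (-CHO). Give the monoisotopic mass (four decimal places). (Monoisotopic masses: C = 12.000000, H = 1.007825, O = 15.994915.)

206.0579

Atom tally by fragment:
  benzene ring core → C:6 H:6
  (− 4 ring H displaced by substituents)
  + CH3 → C:1 H:3
  + COOH → C:1 H:1 O:2
  + COCH3 → C:2 H:3 O:1
  + CHO → C:1 H:1 O:1
Element totals:
  C: 11
  H: 10
  O: 4
Molecular formula: C11H10O4.
  M = 11(12.0) + 10(1.007825) + 4(15.994915)
    = 132.000000 + 10.078250 + 63.979660 = 206.057910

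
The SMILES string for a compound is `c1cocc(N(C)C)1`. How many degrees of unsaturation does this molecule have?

Atom tally by fragment:
  furan ring core → C:4 H:4 O:1
  (− 1 ring H displaced by substituents)
  + N(CH3)2 → N:1 C:2 H:6
Element totals:
  C: 6
  H: 9
  N: 1
  O: 1
Molecular formula: C6H9NO.
DoU = (2C + 2 + N − H − X) / 2 = (2·6 + 2 + 1 − 9 − 0) / 2 = 3.

3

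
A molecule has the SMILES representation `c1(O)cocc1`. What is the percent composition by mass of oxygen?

38.06%

Atom tally by fragment:
  furan ring core → C:4 H:4 O:1
  (− 1 ring H displaced by substituents)
  + OH → O:1 H:1
Element totals:
  C: 4
  H: 4
  O: 2
Molecular formula: C4H4O2.
Molar mass = 84.074 g/mol.
Mass from O: 2 × 15.999 = 31.998 g/mol.
%O = 31.998 / 84.074 × 100 = 38.06%.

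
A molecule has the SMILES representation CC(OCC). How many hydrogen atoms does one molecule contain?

Atom tally by fragment:
  CH3 → C:1 H:3
  CH2OC2H5 → C:3 H:7 O:1
Element totals:
  C: 4
  H: 10
  O: 1

10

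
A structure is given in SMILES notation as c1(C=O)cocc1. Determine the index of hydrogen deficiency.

Atom tally by fragment:
  furan ring core → C:4 H:4 O:1
  (− 1 ring H displaced by substituents)
  + CHO → C:1 H:1 O:1
Element totals:
  C: 5
  H: 4
  O: 2
Molecular formula: C5H4O2.
DoU = (2C + 2 + N − H − X) / 2 = (2·5 + 2 + 0 − 4 − 0) / 2 = 4.

4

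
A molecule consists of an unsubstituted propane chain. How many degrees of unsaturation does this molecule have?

Atom tally by fragment:
  CH3 → C:1 H:3
  CH2 → C:1 H:2
  CH3 → C:1 H:3
Element totals:
  C: 3
  H: 8
Molecular formula: C3H8.
DoU = (2C + 2 + N − H − X) / 2 = (2·3 + 2 + 0 − 8 − 0) / 2 = 0.

0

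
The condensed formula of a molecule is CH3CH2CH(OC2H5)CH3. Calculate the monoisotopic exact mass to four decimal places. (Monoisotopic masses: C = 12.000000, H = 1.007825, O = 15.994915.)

102.1045

Element totals:
  C: 6
  H: 14
  O: 1
Molecular formula: C6H14O.
  M = 6(12.0) + 14(1.007825) + 15.994915
    = 72.000000 + 14.109550 + 15.994915 = 102.104465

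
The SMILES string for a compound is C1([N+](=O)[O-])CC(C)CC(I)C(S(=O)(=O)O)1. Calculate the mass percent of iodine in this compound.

Atom tally by fragment:
  cyclohexane ring core → C:6 H:12
  (− 4 ring H displaced by substituents)
  + NO2 → N:1 O:2
  + CH3 → C:1 H:3
  + I → I:1
  + SO3H → S:1 O:3 H:1
Element totals:
  C: 7
  H: 12
  I: 1
  N: 1
  O: 5
  S: 1
Molecular formula: C7H12INO5S.
Molar mass = 349.139 g/mol.
Mass from I: 1 × 126.904 = 126.904 g/mol.
%I = 126.904 / 349.139 × 100 = 36.35%.

36.35%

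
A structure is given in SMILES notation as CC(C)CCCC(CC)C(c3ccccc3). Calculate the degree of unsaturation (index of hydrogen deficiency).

4

Atom tally by fragment:
  CH3 → C:1 H:3
  CH(CH3) → C:2 H:4
  CH2 → C:1 H:2
  CH2 → C:1 H:2
  CH2 → C:1 H:2
  CH(C2H5) → C:3 H:6
  CH2C6H5 → C:7 H:7
Element totals:
  C: 16
  H: 26
Molecular formula: C16H26.
DoU = (2C + 2 + N − H − X) / 2 = (2·16 + 2 + 0 − 26 − 0) / 2 = 4.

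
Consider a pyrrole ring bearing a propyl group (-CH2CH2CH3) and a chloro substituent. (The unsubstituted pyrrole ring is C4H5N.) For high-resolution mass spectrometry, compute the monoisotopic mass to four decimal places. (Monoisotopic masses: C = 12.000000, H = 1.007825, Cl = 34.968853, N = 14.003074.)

Atom tally by fragment:
  pyrrole ring core → C:4 H:5 N:1
  (− 2 ring H displaced by substituents)
  + CH2CH2CH3 → C:3 H:7
  + Cl → Cl:1
Element totals:
  C: 7
  H: 10
  Cl: 1
  N: 1
Molecular formula: C7H10ClN.
  M = 7(12.0) + 10(1.007825) + 34.968853 + 14.003074
    = 84.000000 + 10.078250 + 34.968853 + 14.003074 = 143.050177

143.0502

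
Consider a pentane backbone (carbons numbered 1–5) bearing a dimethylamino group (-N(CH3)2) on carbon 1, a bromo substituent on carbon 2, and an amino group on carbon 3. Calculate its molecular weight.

209.13 g/mol

Atom tally by fragment:
  (CH3)2NCH2 → C:3 H:8 N:1
  CH(Br) → C:1 H:1 Br:1
  CH(NH2) → C:1 H:3 N:1
  CH2 → C:1 H:2
  CH3 → C:1 H:3
Element totals:
  C: 7
  H: 17
  Br: 1
  N: 2
Molecular formula: C7H17BrN2.
  M = 7(12.011) + 17(1.008) + 79.904 + 2(14.007)
    = 84.077 + 17.136 + 79.904 + 28.014 = 209.131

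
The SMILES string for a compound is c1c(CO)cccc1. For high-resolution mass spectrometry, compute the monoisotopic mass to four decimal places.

Atom tally by fragment:
  benzene ring core → C:6 H:6
  (− 1 ring H displaced by substituents)
  + CH2OH → C:1 H:3 O:1
Element totals:
  C: 7
  H: 8
  O: 1
Molecular formula: C7H8O.
  M = 7(12.0) + 8(1.007825) + 15.994915
    = 84.000000 + 8.062600 + 15.994915 = 108.057515

108.0575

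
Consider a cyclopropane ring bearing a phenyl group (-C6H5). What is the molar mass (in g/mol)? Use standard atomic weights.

118.18 g/mol

Atom tally by fragment:
  cyclopropane ring core → C:3 H:6
  (− 1 ring H displaced by substituents)
  + C6H5 → C:6 H:5
Element totals:
  C: 9
  H: 10
Molecular formula: C9H10.
  M = 9(12.011) + 10(1.008)
    = 108.099 + 10.080 = 118.179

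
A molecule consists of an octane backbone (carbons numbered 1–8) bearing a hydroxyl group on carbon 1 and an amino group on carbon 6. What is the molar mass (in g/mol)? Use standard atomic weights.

145.25 g/mol

Atom tally by fragment:
  HOCH2 → C:1 H:3 O:1
  CH2 → C:1 H:2
  CH2 → C:1 H:2
  CH2 → C:1 H:2
  CH2 → C:1 H:2
  CH(NH2) → C:1 H:3 N:1
  CH2 → C:1 H:2
  CH3 → C:1 H:3
Element totals:
  C: 8
  H: 19
  N: 1
  O: 1
Molecular formula: C8H19NO.
  M = 8(12.011) + 19(1.008) + 14.007 + 15.999
    = 96.088 + 19.152 + 14.007 + 15.999 = 145.246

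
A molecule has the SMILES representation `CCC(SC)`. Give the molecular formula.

Atom tally by fragment:
  CH3 → C:1 H:3
  CH2 → C:1 H:2
  CH2SCH3 → C:2 H:5 S:1
Element totals:
  C: 4
  H: 10
  S: 1

C4H10S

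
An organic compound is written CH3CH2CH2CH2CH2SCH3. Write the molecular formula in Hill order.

Element totals:
  C: 6
  H: 14
  S: 1

C6H14S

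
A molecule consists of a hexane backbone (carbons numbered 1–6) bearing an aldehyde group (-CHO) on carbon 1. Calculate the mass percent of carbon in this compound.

Atom tally by fragment:
  OHCCH2 → C:2 H:3 O:1
  CH2 → C:1 H:2
  CH2 → C:1 H:2
  CH2 → C:1 H:2
  CH2 → C:1 H:2
  CH3 → C:1 H:3
Element totals:
  C: 7
  H: 14
  O: 1
Molecular formula: C7H14O.
Molar mass = 114.188 g/mol.
Mass from C: 7 × 12.011 = 84.077 g/mol.
%C = 84.077 / 114.188 × 100 = 73.63%.

73.63%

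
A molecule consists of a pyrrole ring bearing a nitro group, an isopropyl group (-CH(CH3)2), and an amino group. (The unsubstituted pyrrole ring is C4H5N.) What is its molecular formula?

C7H11N3O2

Atom tally by fragment:
  pyrrole ring core → C:4 H:5 N:1
  (− 3 ring H displaced by substituents)
  + NO2 → N:1 O:2
  + CH(CH3)2 → C:3 H:7
  + NH2 → N:1 H:2
Element totals:
  C: 7
  H: 11
  N: 3
  O: 2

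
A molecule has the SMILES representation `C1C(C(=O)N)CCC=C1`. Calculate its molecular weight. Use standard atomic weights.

125.17 g/mol

Atom tally by fragment:
  cyclohexene ring core → C:6 H:10
  (− 1 ring H displaced by substituents)
  + CONH2 → C:1 H:2 O:1 N:1
Element totals:
  C: 7
  H: 11
  N: 1
  O: 1
Molecular formula: C7H11NO.
  M = 7(12.011) + 11(1.008) + 14.007 + 15.999
    = 84.077 + 11.088 + 14.007 + 15.999 = 125.171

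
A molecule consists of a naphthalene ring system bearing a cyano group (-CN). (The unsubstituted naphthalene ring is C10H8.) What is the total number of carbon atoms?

Atom tally by fragment:
  naphthalene ring system core → C:10 H:8
  (− 1 ring H displaced by substituents)
  + CN → C:1 N:1
Element totals:
  C: 11
  H: 7
  N: 1

11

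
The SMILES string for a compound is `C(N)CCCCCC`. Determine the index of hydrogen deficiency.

Atom tally by fragment:
  H2NCH2 → C:1 H:4 N:1
  CH2 → C:1 H:2
  CH2 → C:1 H:2
  CH2 → C:1 H:2
  CH2 → C:1 H:2
  CH2 → C:1 H:2
  CH3 → C:1 H:3
Element totals:
  C: 7
  H: 17
  N: 1
Molecular formula: C7H17N.
DoU = (2C + 2 + N − H − X) / 2 = (2·7 + 2 + 1 − 17 − 0) / 2 = 0.

0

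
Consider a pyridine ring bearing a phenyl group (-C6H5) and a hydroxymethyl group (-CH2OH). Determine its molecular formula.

C12H11NO

Atom tally by fragment:
  pyridine ring core → C:5 H:5 N:1
  (− 2 ring H displaced by substituents)
  + C6H5 → C:6 H:5
  + CH2OH → C:1 H:3 O:1
Element totals:
  C: 12
  H: 11
  N: 1
  O: 1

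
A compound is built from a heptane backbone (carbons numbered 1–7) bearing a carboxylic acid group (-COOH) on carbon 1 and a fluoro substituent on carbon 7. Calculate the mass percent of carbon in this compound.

Atom tally by fragment:
  HOOCCH2 → C:2 H:3 O:2
  CH2 → C:1 H:2
  CH2 → C:1 H:2
  CH2 → C:1 H:2
  CH2 → C:1 H:2
  CH2 → C:1 H:2
  CH2F → C:1 H:2 F:1
Element totals:
  C: 8
  H: 15
  F: 1
  O: 2
Molecular formula: C8H15FO2.
Molar mass = 162.204 g/mol.
Mass from C: 8 × 12.011 = 96.088 g/mol.
%C = 96.088 / 162.204 × 100 = 59.24%.

59.24%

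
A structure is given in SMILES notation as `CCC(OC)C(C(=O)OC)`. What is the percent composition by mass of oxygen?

Atom tally by fragment:
  CH3 → C:1 H:3
  CH2 → C:1 H:2
  CH(OCH3) → C:2 H:4 O:1
  CH2COOCH3 → C:3 H:5 O:2
Element totals:
  C: 7
  H: 14
  O: 3
Molecular formula: C7H14O3.
Molar mass = 146.186 g/mol.
Mass from O: 3 × 15.999 = 47.997 g/mol.
%O = 47.997 / 146.186 × 100 = 32.83%.

32.83%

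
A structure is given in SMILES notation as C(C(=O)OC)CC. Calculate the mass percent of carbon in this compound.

58.80%

Atom tally by fragment:
  CH3OOCCH2 → C:3 H:5 O:2
  CH2 → C:1 H:2
  CH3 → C:1 H:3
Element totals:
  C: 5
  H: 10
  O: 2
Molecular formula: C5H10O2.
Molar mass = 102.133 g/mol.
Mass from C: 5 × 12.011 = 60.055 g/mol.
%C = 60.055 / 102.133 × 100 = 58.80%.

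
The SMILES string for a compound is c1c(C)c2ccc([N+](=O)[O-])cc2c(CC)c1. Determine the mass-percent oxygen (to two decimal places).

Atom tally by fragment:
  naphthalene ring system core → C:10 H:8
  (− 3 ring H displaced by substituents)
  + CH3 → C:1 H:3
  + NO2 → N:1 O:2
  + C2H5 → C:2 H:5
Element totals:
  C: 13
  H: 13
  N: 1
  O: 2
Molecular formula: C13H13NO2.
Molar mass = 215.252 g/mol.
Mass from O: 2 × 15.999 = 31.998 g/mol.
%O = 31.998 / 215.252 × 100 = 14.87%.

14.87%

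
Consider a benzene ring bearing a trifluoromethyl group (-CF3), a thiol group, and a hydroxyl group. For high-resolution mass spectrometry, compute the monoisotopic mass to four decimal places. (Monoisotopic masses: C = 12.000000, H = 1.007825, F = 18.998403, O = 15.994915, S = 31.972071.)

194.0013

Atom tally by fragment:
  benzene ring core → C:6 H:6
  (− 3 ring H displaced by substituents)
  + CF3 → C:1 F:3
  + SH → S:1 H:1
  + OH → O:1 H:1
Element totals:
  C: 7
  H: 5
  F: 3
  O: 1
  S: 1
Molecular formula: C7H5F3OS.
  M = 7(12.0) + 5(1.007825) + 3(18.998403) + 15.994915 + 31.972071
    = 84.000000 + 5.039125 + 56.995209 + 15.994915 + 31.972071 = 194.001320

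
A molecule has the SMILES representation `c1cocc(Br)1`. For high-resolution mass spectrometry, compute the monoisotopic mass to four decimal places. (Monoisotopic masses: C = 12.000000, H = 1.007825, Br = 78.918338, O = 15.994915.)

Atom tally by fragment:
  furan ring core → C:4 H:4 O:1
  (− 1 ring H displaced by substituents)
  + Br → Br:1
Element totals:
  C: 4
  H: 3
  Br: 1
  O: 1
Molecular formula: C4H3BrO.
  M = 4(12.0) + 3(1.007825) + 78.918338 + 15.994915
    = 48.000000 + 3.023475 + 78.918338 + 15.994915 = 145.936728

145.9367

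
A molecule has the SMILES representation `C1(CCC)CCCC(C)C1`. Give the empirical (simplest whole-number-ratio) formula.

CH2

Atom tally by fragment:
  cyclohexane ring core → C:6 H:12
  (− 2 ring H displaced by substituents)
  + CH2CH2CH3 → C:3 H:7
  + CH3 → C:1 H:3
Element totals:
  C: 10
  H: 20
Molecular formula: C10H20.
gcd of subscripts = 10; dividing each by 10:
  C: 10/10 = 1
  H: 20/10 = 2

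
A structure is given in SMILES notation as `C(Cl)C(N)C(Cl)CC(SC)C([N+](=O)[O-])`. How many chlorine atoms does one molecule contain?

Atom tally by fragment:
  ClCH2 → C:1 H:2 Cl:1
  CH(NH2) → C:1 H:3 N:1
  CH(Cl) → C:1 H:1 Cl:1
  CH2 → C:1 H:2
  CH(SCH3) → C:2 H:4 S:1
  CH2NO2 → C:1 H:2 N:1 O:2
Element totals:
  C: 7
  H: 14
  Cl: 2
  N: 2
  O: 2
  S: 1

2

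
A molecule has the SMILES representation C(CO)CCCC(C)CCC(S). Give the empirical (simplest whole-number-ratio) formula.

C10H22OS

Atom tally by fragment:
  HOCH2CH2 → C:2 H:5 O:1
  CH2 → C:1 H:2
  CH2 → C:1 H:2
  CH2 → C:1 H:2
  CH(CH3) → C:2 H:4
  CH2 → C:1 H:2
  CH2 → C:1 H:2
  CH2SH → C:1 H:3 S:1
Element totals:
  C: 10
  H: 22
  O: 1
  S: 1
Molecular formula: C10H22OS.
gcd of subscripts (10, 22, 1, 1) = 1, so the empirical formula equals the molecular formula.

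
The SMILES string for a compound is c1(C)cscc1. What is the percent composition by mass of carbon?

Atom tally by fragment:
  thiophene ring core → C:4 H:4 S:1
  (− 1 ring H displaced by substituents)
  + CH3 → C:1 H:3
Element totals:
  C: 5
  H: 6
  S: 1
Molecular formula: C5H6S.
Molar mass = 98.163 g/mol.
Mass from C: 5 × 12.011 = 60.055 g/mol.
%C = 60.055 / 98.163 × 100 = 61.18%.

61.18%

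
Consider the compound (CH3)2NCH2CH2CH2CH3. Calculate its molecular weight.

101.19 g/mol

Atom tally by fragment:
  (CH3)2NCH2 → C:3 H:8 N:1
  CH2 → C:1 H:2
  CH2 → C:1 H:2
  CH3 → C:1 H:3
Element totals:
  C: 6
  H: 15
  N: 1
Molecular formula: C6H15N.
  M = 6(12.011) + 15(1.008) + 14.007
    = 72.066 + 15.120 + 14.007 = 101.193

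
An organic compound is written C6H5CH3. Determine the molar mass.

Element totals:
  C: 7
  H: 8
Molecular formula: C7H8.
  M = 7(12.011) + 8(1.008)
    = 84.077 + 8.064 = 92.141

92.14 g/mol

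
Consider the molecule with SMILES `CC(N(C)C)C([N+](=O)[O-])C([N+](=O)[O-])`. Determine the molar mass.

Atom tally by fragment:
  CH3 → C:1 H:3
  CH(N(CH3)2) → C:3 H:7 N:1
  CH(NO2) → C:1 H:1 N:1 O:2
  CH2NO2 → C:1 H:2 N:1 O:2
Element totals:
  C: 6
  H: 13
  N: 3
  O: 4
Molecular formula: C6H13N3O4.
  M = 6(12.011) + 13(1.008) + 3(14.007) + 4(15.999)
    = 72.066 + 13.104 + 42.021 + 63.996 = 191.187

191.19 g/mol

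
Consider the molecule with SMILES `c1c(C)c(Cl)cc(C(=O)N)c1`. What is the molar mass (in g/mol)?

169.61 g/mol

Atom tally by fragment:
  benzene ring core → C:6 H:6
  (− 3 ring H displaced by substituents)
  + CH3 → C:1 H:3
  + Cl → Cl:1
  + CONH2 → C:1 H:2 O:1 N:1
Element totals:
  C: 8
  H: 8
  Cl: 1
  N: 1
  O: 1
Molecular formula: C8H8ClNO.
  M = 8(12.011) + 8(1.008) + 35.45 + 14.007 + 15.999
    = 96.088 + 8.064 + 35.450 + 14.007 + 15.999 = 169.608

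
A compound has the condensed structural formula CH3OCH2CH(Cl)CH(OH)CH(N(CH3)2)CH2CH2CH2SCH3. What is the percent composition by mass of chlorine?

Atom tally by fragment:
  CH3OCH2 → C:2 H:5 O:1
  CH(Cl) → C:1 H:1 Cl:1
  CH(OH) → C:1 H:2 O:1
  CH(N(CH3)2) → C:3 H:7 N:1
  CH2 → C:1 H:2
  CH2 → C:1 H:2
  CH2SCH3 → C:2 H:5 S:1
Element totals:
  C: 11
  H: 24
  Cl: 1
  N: 1
  O: 2
  S: 1
Molecular formula: C11H24ClNO2S.
Molar mass = 269.828 g/mol.
Mass from Cl: 1 × 35.45 = 35.450 g/mol.
%Cl = 35.450 / 269.828 × 100 = 13.14%.

13.14%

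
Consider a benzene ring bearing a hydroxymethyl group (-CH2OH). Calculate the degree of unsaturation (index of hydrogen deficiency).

4

Atom tally by fragment:
  benzene ring core → C:6 H:6
  (− 1 ring H displaced by substituents)
  + CH2OH → C:1 H:3 O:1
Element totals:
  C: 7
  H: 8
  O: 1
Molecular formula: C7H8O.
DoU = (2C + 2 + N − H − X) / 2 = (2·7 + 2 + 0 − 8 − 0) / 2 = 4.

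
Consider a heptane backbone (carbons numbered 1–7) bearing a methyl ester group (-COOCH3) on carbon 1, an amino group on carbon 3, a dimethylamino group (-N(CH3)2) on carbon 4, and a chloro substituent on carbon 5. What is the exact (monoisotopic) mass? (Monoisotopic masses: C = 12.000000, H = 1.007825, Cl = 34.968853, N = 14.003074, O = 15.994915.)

250.1448

Atom tally by fragment:
  CH3OOCCH2 → C:3 H:5 O:2
  CH2 → C:1 H:2
  CH(NH2) → C:1 H:3 N:1
  CH(N(CH3)2) → C:3 H:7 N:1
  CH(Cl) → C:1 H:1 Cl:1
  CH2 → C:1 H:2
  CH3 → C:1 H:3
Element totals:
  C: 11
  H: 23
  Cl: 1
  N: 2
  O: 2
Molecular formula: C11H23ClN2O2.
  M = 11(12.0) + 23(1.007825) + 34.968853 + 2(14.003074) + 2(15.994915)
    = 132.000000 + 23.179975 + 34.968853 + 28.006148 + 31.989830 = 250.144806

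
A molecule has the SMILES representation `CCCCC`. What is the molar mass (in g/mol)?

72.15 g/mol

Atom tally by fragment:
  CH3 → C:1 H:3
  CH2 → C:1 H:2
  CH2 → C:1 H:2
  CH2 → C:1 H:2
  CH3 → C:1 H:3
Element totals:
  C: 5
  H: 12
Molecular formula: C5H12.
  M = 5(12.011) + 12(1.008)
    = 60.055 + 12.096 = 72.151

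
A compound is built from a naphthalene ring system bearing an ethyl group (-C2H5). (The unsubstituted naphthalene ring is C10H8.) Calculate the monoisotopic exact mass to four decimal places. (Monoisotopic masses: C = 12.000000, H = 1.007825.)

Atom tally by fragment:
  naphthalene ring system core → C:10 H:8
  (− 1 ring H displaced by substituents)
  + C2H5 → C:2 H:5
Element totals:
  C: 12
  H: 12
Molecular formula: C12H12.
  M = 12(12.0) + 12(1.007825)
    = 144.000000 + 12.093900 = 156.093900

156.0939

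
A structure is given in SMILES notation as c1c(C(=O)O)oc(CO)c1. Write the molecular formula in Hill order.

Atom tally by fragment:
  furan ring core → C:4 H:4 O:1
  (− 2 ring H displaced by substituents)
  + COOH → C:1 H:1 O:2
  + CH2OH → C:1 H:3 O:1
Element totals:
  C: 6
  H: 6
  O: 4

C6H6O4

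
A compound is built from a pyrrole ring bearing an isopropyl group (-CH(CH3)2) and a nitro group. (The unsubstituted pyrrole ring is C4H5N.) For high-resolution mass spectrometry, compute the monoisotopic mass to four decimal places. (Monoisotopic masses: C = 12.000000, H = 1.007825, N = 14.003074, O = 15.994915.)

Atom tally by fragment:
  pyrrole ring core → C:4 H:5 N:1
  (− 2 ring H displaced by substituents)
  + CH(CH3)2 → C:3 H:7
  + NO2 → N:1 O:2
Element totals:
  C: 7
  H: 10
  N: 2
  O: 2
Molecular formula: C7H10N2O2.
  M = 7(12.0) + 10(1.007825) + 2(14.003074) + 2(15.994915)
    = 84.000000 + 10.078250 + 28.006148 + 31.989830 = 154.074228

154.0742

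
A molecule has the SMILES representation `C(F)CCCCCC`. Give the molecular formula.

Atom tally by fragment:
  FCH2 → C:1 H:2 F:1
  CH2 → C:1 H:2
  CH2 → C:1 H:2
  CH2 → C:1 H:2
  CH2 → C:1 H:2
  CH2 → C:1 H:2
  CH3 → C:1 H:3
Element totals:
  C: 7
  H: 15
  F: 1

C7H15F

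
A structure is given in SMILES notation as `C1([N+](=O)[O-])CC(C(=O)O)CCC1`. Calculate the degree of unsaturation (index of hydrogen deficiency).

Atom tally by fragment:
  cyclohexane ring core → C:6 H:12
  (− 2 ring H displaced by substituents)
  + NO2 → N:1 O:2
  + COOH → C:1 H:1 O:2
Element totals:
  C: 7
  H: 11
  N: 1
  O: 4
Molecular formula: C7H11NO4.
DoU = (2C + 2 + N − H − X) / 2 = (2·7 + 2 + 1 − 11 − 0) / 2 = 3.

3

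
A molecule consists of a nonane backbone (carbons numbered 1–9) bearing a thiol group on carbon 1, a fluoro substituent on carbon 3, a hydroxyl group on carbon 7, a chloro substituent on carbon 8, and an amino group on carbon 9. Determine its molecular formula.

Atom tally by fragment:
  HSCH2 → C:1 H:3 S:1
  CH2 → C:1 H:2
  CH(F) → C:1 H:1 F:1
  CH2 → C:1 H:2
  CH2 → C:1 H:2
  CH2 → C:1 H:2
  CH(OH) → C:1 H:2 O:1
  CH(Cl) → C:1 H:1 Cl:1
  CH2NH2 → C:1 H:4 N:1
Element totals:
  C: 9
  H: 19
  Cl: 1
  F: 1
  N: 1
  O: 1
  S: 1

C9H19ClFNOS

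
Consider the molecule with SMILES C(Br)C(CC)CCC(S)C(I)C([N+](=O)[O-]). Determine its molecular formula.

Atom tally by fragment:
  BrCH2 → C:1 H:2 Br:1
  CH(C2H5) → C:3 H:6
  CH2 → C:1 H:2
  CH2 → C:1 H:2
  CH(SH) → C:1 H:2 S:1
  CH(I) → C:1 H:1 I:1
  CH2NO2 → C:1 H:2 N:1 O:2
Element totals:
  C: 9
  H: 17
  Br: 1
  I: 1
  N: 1
  O: 2
  S: 1

C9H17BrINO2S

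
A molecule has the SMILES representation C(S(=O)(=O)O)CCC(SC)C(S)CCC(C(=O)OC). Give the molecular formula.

C11H22O5S3

Atom tally by fragment:
  HO3SCH2 → C:1 H:3 S:1 O:3
  CH2 → C:1 H:2
  CH2 → C:1 H:2
  CH(SCH3) → C:2 H:4 S:1
  CH(SH) → C:1 H:2 S:1
  CH2 → C:1 H:2
  CH2 → C:1 H:2
  CH2COOCH3 → C:3 H:5 O:2
Element totals:
  C: 11
  H: 22
  O: 5
  S: 3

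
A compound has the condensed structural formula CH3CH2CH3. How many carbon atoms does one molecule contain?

Element totals:
  C: 3
  H: 8

3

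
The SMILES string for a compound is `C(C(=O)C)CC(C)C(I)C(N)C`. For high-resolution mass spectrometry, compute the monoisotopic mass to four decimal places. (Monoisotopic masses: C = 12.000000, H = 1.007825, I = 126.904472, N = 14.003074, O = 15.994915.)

Atom tally by fragment:
  CH3COCH2 → C:3 H:5 O:1
  CH2 → C:1 H:2
  CH(CH3) → C:2 H:4
  CH(I) → C:1 H:1 I:1
  CH(NH2) → C:1 H:3 N:1
  CH3 → C:1 H:3
Element totals:
  C: 9
  H: 18
  I: 1
  N: 1
  O: 1
Molecular formula: C9H18INO.
  M = 9(12.0) + 18(1.007825) + 126.904472 + 14.003074 + 15.994915
    = 108.000000 + 18.140850 + 126.904472 + 14.003074 + 15.994915 = 283.043311

283.0433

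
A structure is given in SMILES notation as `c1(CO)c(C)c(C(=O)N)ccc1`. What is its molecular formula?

Atom tally by fragment:
  benzene ring core → C:6 H:6
  (− 3 ring H displaced by substituents)
  + CH2OH → C:1 H:3 O:1
  + CH3 → C:1 H:3
  + CONH2 → C:1 H:2 O:1 N:1
Element totals:
  C: 9
  H: 11
  N: 1
  O: 2

C9H11NO2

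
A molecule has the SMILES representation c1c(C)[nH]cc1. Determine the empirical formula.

Atom tally by fragment:
  pyrrole ring core → C:4 H:5 N:1
  (− 1 ring H displaced by substituents)
  + CH3 → C:1 H:3
Element totals:
  C: 5
  H: 7
  N: 1
Molecular formula: C5H7N.
gcd of subscripts (5, 7, 1) = 1, so the empirical formula equals the molecular formula.

C5H7N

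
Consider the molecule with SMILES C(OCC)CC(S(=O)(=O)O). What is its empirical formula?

Atom tally by fragment:
  C2H5OCH2 → C:3 H:7 O:1
  CH2 → C:1 H:2
  CH2SO3H → C:1 H:3 S:1 O:3
Element totals:
  C: 5
  H: 12
  O: 4
  S: 1
Molecular formula: C5H12O4S.
gcd of subscripts (5, 12, 4, 1) = 1, so the empirical formula equals the molecular formula.

C5H12O4S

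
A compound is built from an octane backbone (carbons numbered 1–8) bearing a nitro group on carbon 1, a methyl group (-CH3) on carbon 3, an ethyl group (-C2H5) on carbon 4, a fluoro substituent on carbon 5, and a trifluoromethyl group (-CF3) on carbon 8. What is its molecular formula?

C12H21F4NO2

Atom tally by fragment:
  O2NCH2 → C:1 H:2 N:1 O:2
  CH2 → C:1 H:2
  CH(CH3) → C:2 H:4
  CH(C2H5) → C:3 H:6
  CH(F) → C:1 H:1 F:1
  CH2 → C:1 H:2
  CH2 → C:1 H:2
  CH2CF3 → C:2 H:2 F:3
Element totals:
  C: 12
  H: 21
  F: 4
  N: 1
  O: 2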